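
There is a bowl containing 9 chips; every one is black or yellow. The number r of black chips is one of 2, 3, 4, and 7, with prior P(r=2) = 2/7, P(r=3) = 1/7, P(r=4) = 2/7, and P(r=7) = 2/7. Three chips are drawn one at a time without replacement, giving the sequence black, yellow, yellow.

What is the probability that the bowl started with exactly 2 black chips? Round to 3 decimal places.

0.377

Under each hypothesis, the probability of the observed sequence is: P(data | r = 2) = (2/9)(7/8)(6/7) = 0.16667; P(data | r = 3) = (3/9)(6/8)(5/7) = 0.17857; P(data | r = 4) = (4/9)(5/8)(4/7) = 0.15873; P(data | r = 7) = (7/9)(2/8)(1/7) = 0.027778.
Multiplying each by its prior: 2/7 · 0.16667 = 0.047619, 1/7 · 0.17857 = 0.02551, 2/7 · 0.15873 = 0.045351, 2/7 · 0.027778 = 0.0079365; summing to 0.12642.
So P(r = 2 | data) = (0.047619) / (0.12642) = 0.37668.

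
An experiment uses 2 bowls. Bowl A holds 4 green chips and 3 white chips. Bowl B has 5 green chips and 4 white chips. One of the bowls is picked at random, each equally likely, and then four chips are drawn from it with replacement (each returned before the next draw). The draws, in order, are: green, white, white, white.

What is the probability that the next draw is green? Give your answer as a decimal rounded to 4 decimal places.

For each hypothesis, P(data | H) works out to: P(data | bowl A) = (4/7)(3/7)(3/7)(3/7) = 0.044981; P(data | bowl B) = (5/9)(4/9)(4/9)(4/9) = 0.048773.
Multiplying each by its prior: 1/2 · 0.044981 = 0.022491, 1/2 · 0.048773 = 0.024387; with total 0.046877.
The posterior is then P(bowl A | data) = 0.47978, P(bowl B | data) = 0.52022.
Averaging over the posterior, P(green next | data) = (4/7)(0.47978) + (5/9)(0.52022) = 0.56317.

0.5632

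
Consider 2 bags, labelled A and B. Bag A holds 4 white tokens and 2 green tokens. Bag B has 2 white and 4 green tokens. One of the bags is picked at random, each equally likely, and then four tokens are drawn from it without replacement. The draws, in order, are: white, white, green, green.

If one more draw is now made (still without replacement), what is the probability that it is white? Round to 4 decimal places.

0.5000

Compute the likelihood of the observed sequence for each case: P(data | bag A) = (4/6)(3/5)(2/4)(1/3) = 1/15; P(data | bag B) = (2/6)(1/5)(4/4)(3/3) = 1/15.
Weighting by the prior gives 1/2 · 1/15 = 1/30, 1/2 · 1/15 = 1/30; summing to 1/15.
Dividing through by the total gives posterior P(bag A | data) = 1/2, P(bag B | data) = 1/2.
So P(white next | data) = Σ P(white next | H) P(H | data) = (1)(1/2) + (0)(1/2) = 1/2.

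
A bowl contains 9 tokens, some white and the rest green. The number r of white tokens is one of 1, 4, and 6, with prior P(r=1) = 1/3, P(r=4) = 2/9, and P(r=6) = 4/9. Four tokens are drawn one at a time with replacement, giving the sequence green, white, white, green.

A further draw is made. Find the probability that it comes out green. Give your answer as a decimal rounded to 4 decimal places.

0.4577

For each hypothesis, P(data | H) works out to: P(data | r = 1) = (8/9)(1/9)(1/9)(8/9) = 0.0097546; P(data | r = 4) = (5/9)(4/9)(4/9)(5/9) = 0.060966; P(data | r = 6) = (3/9)(6/9)(6/9)(3/9) = 0.049383.
Multiplying each by its prior: 1/3 · 0.0097546 = 0.0032515, 2/9 · 0.060966 = 0.013548, 4/9 · 0.049383 = 0.021948; these sum to 0.038747.
Dividing through by the total gives posterior P(r = 1 | data) = 0.083916, P(r = 4 | data) = 0.34965, P(r = 6 | data) = 0.56643.
So P(green next | data) = Σ P(green next | H) P(H | data) = (8/9)(0.083916) + (5/9)(0.34965) + (1/3)(0.56643) = 0.45765.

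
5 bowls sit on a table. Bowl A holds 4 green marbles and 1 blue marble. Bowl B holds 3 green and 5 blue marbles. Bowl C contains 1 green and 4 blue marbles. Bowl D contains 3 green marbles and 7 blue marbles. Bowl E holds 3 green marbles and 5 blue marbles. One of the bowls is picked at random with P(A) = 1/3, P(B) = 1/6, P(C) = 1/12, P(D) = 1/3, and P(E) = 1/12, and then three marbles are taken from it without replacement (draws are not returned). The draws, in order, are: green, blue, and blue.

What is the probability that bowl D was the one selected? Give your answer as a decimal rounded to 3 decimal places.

0.488

Compute the likelihood of the observed sequence for each case: P(data | bowl A) = (4/5)(1/4)(0/3) = 0; P(data | bowl B) = (3/8)(5/7)(4/6) = 5/28; P(data | bowl C) = (1/5)(4/4)(3/3) = 1/5; P(data | bowl D) = (3/10)(7/9)(6/8) = 7/40; P(data | bowl E) = (3/8)(5/7)(4/6) = 5/28.
Weighting by the prior gives 1/3 · 0 = 0, 1/6 · 5/28 = 5/168, 1/12 · 1/5 = 1/60, 1/3 · 7/40 = 7/120, 1/12 · 5/28 = 5/336; summing to 67/560.
By Bayes' rule, P(bowl D | data) = (7/120) / (67/560) = 98/201.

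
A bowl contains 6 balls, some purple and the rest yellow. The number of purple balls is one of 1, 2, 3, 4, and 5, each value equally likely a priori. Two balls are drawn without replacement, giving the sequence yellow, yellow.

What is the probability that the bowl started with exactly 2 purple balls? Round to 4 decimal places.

0.3000

For each hypothesis, P(data | H) works out to: P(data | r = 1) = (5/6)(4/5) = 2/3; P(data | r = 2) = (4/6)(3/5) = 2/5; P(data | r = 3) = (3/6)(2/5) = 1/5; P(data | r = 4) = (2/6)(1/5) = 1/15; P(data | r = 5) = (1/6)(0/5) = 0.
Weighting by the prior gives 1/5 · 2/3 = 2/15, 1/5 · 2/5 = 2/25, 1/5 · 1/5 = 1/25, 1/5 · 1/15 = 1/75, 1/5 · 0 = 0; with total 4/15.
By Bayes' rule, P(r = 2 | data) = (2/25) / (4/15) = 3/10.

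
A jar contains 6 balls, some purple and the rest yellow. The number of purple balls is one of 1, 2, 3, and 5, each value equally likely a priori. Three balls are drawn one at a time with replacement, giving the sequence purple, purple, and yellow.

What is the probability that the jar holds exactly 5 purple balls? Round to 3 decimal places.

0.342

Compute the likelihood of the observed sequence for each case: P(data | r = 1) = (1/6)(1/6)(5/6) = 5/216; P(data | r = 2) = (2/6)(2/6)(4/6) = 2/27; P(data | r = 3) = (3/6)(3/6)(3/6) = 1/8; P(data | r = 5) = (5/6)(5/6)(1/6) = 25/216.
Multiplying each by its prior: 1/4 · 5/216 = 5/864, 1/4 · 2/27 = 1/54, 1/4 · 1/8 = 1/32, 1/4 · 25/216 = 25/864; summing to 73/864.
Therefore the posterior P(r = 5 | data) = (25/864) / (73/864) = 25/73.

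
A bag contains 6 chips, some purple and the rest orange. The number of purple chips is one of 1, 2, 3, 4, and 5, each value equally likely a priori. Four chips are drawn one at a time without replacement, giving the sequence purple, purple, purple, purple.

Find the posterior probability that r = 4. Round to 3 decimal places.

Under each hypothesis, the probability of the observed sequence is: P(data | r = 1) = (1/6)(0/5) = 0; P(data | r = 2) = (2/6)(1/5)(0/4) = 0; P(data | r = 3) = (3/6)(2/5)(1/4)(0/3) = 0; P(data | r = 4) = (4/6)(3/5)(2/4)(1/3) = 1/15; P(data | r = 5) = (5/6)(4/5)(3/4)(2/3) = 1/3.
Weighting by the prior gives 1/5 · 0 = 0, 1/5 · 0 = 0, 1/5 · 0 = 0, 1/5 · 1/15 = 1/75, 1/5 · 1/3 = 1/15; these sum to 2/25.
So P(r = 4 | data) = (1/75) / (2/25) = 1/6.

0.167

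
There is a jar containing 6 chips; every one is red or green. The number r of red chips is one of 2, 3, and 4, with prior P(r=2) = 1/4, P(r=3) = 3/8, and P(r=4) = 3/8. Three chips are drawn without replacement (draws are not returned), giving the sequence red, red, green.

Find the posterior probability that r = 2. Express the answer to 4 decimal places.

Compute the likelihood of the observed sequence for each case: P(data | r = 2) = (2/6)(1/5)(4/4) = 1/15; P(data | r = 3) = (3/6)(2/5)(3/4) = 3/20; P(data | r = 4) = (4/6)(3/5)(2/4) = 1/5.
Weighting by the prior gives 1/4 · 1/15 = 1/60, 3/8 · 3/20 = 9/160, 3/8 · 1/5 = 3/40; summing to 71/480.
So P(r = 2 | data) = (1/60) / (71/480) = 8/71.

0.1127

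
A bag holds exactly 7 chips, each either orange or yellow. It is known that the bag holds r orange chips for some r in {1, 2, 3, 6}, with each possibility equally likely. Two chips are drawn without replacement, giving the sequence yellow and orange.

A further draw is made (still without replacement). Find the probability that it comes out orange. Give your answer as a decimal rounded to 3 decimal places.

Under each hypothesis, the probability of the observed sequence is: P(data | r = 1) = (6/7)(1/6) = 1/7; P(data | r = 2) = (5/7)(2/6) = 5/21; P(data | r = 3) = (4/7)(3/6) = 2/7; P(data | r = 6) = (1/7)(6/6) = 1/7.
The prior-weighted likelihoods are 1/4 · 1/7 = 1/28, 1/4 · 5/21 = 5/84, 1/4 · 2/7 = 1/14, 1/4 · 1/7 = 1/28; with total 17/84.
Dividing through by the total gives posterior P(r = 1 | data) = 3/17, P(r = 2 | data) = 5/17, P(r = 3 | data) = 6/17, P(r = 6 | data) = 3/17.
Averaging over the posterior, P(orange next | data) = (0)(3/17) + (1/5)(5/17) + (2/5)(6/17) + (1)(3/17) = 32/85.

0.376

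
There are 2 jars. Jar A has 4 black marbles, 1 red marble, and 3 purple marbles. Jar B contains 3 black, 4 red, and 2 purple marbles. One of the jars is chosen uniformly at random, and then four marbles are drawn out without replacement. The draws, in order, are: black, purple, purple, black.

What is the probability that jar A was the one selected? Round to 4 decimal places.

0.9153

Compute the likelihood of the observed sequence for each case: P(data | jar A) = (4/8)(3/7)(2/6)(3/5) = 0.042857; P(data | jar B) = (3/9)(2/8)(1/7)(2/6) = 0.0039683.
The prior-weighted likelihoods are 1/2 · 0.042857 = 0.021429, 1/2 · 0.0039683 = 0.0019841; with total 0.023413.
By Bayes' rule, P(jar A | data) = (0.021429) / (0.023413) = 0.91525.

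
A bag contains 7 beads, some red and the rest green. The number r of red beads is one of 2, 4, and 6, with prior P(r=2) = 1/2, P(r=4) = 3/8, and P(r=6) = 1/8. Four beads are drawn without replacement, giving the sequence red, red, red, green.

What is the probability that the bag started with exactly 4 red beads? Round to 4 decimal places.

0.6429

Under each hypothesis, the probability of the observed sequence is: P(data | r = 2) = (2/7)(1/6)(0/5) = 0; P(data | r = 4) = (4/7)(3/6)(2/5)(3/4) = 3/35; P(data | r = 6) = (6/7)(5/6)(4/5)(1/4) = 1/7.
Multiplying each by its prior: 1/2 · 0 = 0, 3/8 · 3/35 = 9/280, 1/8 · 1/7 = 1/56; with total 1/20.
Therefore the posterior P(r = 4 | data) = (9/280) / (1/20) = 9/14.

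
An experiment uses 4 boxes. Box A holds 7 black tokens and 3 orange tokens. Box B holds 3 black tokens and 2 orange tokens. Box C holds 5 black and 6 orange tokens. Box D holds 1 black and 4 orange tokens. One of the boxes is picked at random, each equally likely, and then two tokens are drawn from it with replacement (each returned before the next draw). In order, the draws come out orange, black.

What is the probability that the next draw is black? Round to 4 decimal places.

0.5078

For each hypothesis, P(data | H) works out to: P(data | box A) = (3/10)(7/10) = 0.21; P(data | box B) = (2/5)(3/5) = 0.24; P(data | box C) = (6/11)(5/11) = 0.24793; P(data | box D) = (4/5)(1/5) = 0.16.
The prior-weighted likelihoods are 1/4 · 0.21 = 0.0525, 1/4 · 0.24 = 0.06, 1/4 · 0.24793 = 0.061983, 1/4 · 0.16 = 0.04; these sum to 0.21448.
The posterior is then P(box A | data) = 0.24477, P(box B | data) = 0.27974, P(box C | data) = 0.28899, P(box D | data) = 0.18649.
So P(black next | data) = Σ P(black next | H) P(H | data) = (7/10)(0.24477) + (3/5)(0.27974) + (5/11)(0.28899) + (1/5)(0.18649) = 0.50784.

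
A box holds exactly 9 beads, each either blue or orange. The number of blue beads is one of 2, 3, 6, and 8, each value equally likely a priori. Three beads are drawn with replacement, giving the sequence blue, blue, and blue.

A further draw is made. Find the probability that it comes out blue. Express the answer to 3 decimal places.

The likelihood of the observed sequence under each hypothesis: P(data | r = 2) = (2/9)(2/9)(2/9) = 0.010974; P(data | r = 3) = (3/9)(3/9)(3/9) = 0.037037; P(data | r = 6) = (6/9)(6/9)(6/9) = 0.2963; P(data | r = 8) = (8/9)(8/9)(8/9) = 0.70233.
Weighting by the prior gives 1/4 · 0.010974 = 0.0027435, 1/4 · 0.037037 = 0.0092593, 1/4 · 0.2963 = 0.074074, 1/4 · 0.70233 = 0.17558; these sum to 0.26166.
Dividing through by the total gives posterior P(r = 2 | data) = 0.010485, P(r = 3 | data) = 0.035387, P(r = 6 | data) = 0.28309, P(r = 8 | data) = 0.67104.
So P(blue next | data) = Σ P(blue next | H) P(H | data) = (2/9)(0.010485) + (1/3)(0.035387) + (2/3)(0.28309) + (8/9)(0.67104) = 0.79933.

0.799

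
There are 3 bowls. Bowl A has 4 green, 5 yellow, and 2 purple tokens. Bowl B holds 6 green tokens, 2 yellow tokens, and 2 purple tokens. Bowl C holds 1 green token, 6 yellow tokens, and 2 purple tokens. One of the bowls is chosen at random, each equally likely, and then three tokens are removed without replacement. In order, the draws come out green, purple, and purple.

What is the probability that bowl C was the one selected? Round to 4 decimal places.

0.1382

For each hypothesis, P(data | H) works out to: P(data | bowl A) = (4/11)(2/10)(1/9) = 0.0080808; P(data | bowl B) = (6/10)(2/9)(1/8) = 0.016667; P(data | bowl C) = (1/9)(2/8)(1/7) = 0.0039683.
Weighting by the prior gives 1/3 · 0.0080808 = 0.0026936, 1/3 · 0.016667 = 0.0055556, 1/3 · 0.0039683 = 0.0013228; with total 0.0095719.
Hence P(bowl C | data) = (0.0013228) / (0.0095719) = 0.13819.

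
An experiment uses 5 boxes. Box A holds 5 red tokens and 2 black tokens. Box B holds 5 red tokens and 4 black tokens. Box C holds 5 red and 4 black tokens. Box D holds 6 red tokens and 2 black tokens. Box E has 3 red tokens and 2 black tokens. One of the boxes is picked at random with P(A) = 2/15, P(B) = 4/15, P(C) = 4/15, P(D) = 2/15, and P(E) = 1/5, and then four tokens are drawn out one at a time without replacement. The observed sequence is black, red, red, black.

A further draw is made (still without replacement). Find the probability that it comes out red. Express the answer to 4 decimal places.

0.7695

Under each hypothesis, the probability of the observed sequence is: P(data | box A) = (2/7)(5/6)(4/5)(1/4) = 0.047619; P(data | box B) = (4/9)(5/8)(4/7)(3/6) = 0.079365; P(data | box C) = (4/9)(5/8)(4/7)(3/6) = 0.079365; P(data | box D) = (2/8)(6/7)(5/6)(1/5) = 0.035714; P(data | box E) = (2/5)(3/4)(2/3)(1/2) = 0.1.
Weighting by the prior gives 2/15 · 0.047619 = 0.0063492, 4/15 · 0.079365 = 0.021164, 4/15 · 0.079365 = 0.021164, 2/15 · 0.035714 = 0.0047619, 1/5 · 0.1 = 0.02; summing to 0.073439.
Dividing through by the total gives posterior P(box A | data) = 0.086455, P(box B | data) = 0.28818, P(box C | data) = 0.28818, P(box D | data) = 0.064841, P(box E | data) = 0.27233.
So P(red next | data) = Σ P(red next | H) P(H | data) = (1)(0.086455) + (3/5)(0.28818) + (3/5)(0.28818) + (1)(0.064841) + (1)(0.27233) = 0.76945.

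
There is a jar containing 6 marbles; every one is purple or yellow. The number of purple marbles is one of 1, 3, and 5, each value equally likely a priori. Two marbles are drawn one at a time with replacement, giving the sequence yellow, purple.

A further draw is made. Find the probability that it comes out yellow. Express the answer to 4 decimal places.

0.5000

Compute the likelihood of the observed sequence for each case: P(data | r = 1) = (5/6)(1/6) = 5/36; P(data | r = 3) = (3/6)(3/6) = 1/4; P(data | r = 5) = (1/6)(5/6) = 5/36.
Weighting by the prior gives 1/3 · 5/36 = 5/108, 1/3 · 1/4 = 1/12, 1/3 · 5/36 = 5/108; these sum to 19/108.
The posterior is then P(r = 1 | data) = 5/19, P(r = 3 | data) = 9/19, P(r = 5 | data) = 5/19.
So P(yellow next | data) = Σ P(yellow next | H) P(H | data) = (5/6)(5/19) + (1/2)(9/19) + (1/6)(5/19) = 1/2.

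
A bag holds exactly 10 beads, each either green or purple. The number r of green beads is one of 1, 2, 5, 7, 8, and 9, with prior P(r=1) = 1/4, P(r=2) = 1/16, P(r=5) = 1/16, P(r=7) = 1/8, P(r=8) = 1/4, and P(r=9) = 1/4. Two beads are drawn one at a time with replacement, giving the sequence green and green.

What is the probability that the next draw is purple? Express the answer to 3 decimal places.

0.186

Compute the likelihood of the observed sequence for each case: P(data | r = 1) = (1/10)(1/10) = 0.01; P(data | r = 2) = (2/10)(2/10) = 0.04; P(data | r = 5) = (5/10)(5/10) = 0.25; P(data | r = 7) = (7/10)(7/10) = 0.49; P(data | r = 8) = (8/10)(8/10) = 0.64; P(data | r = 9) = (9/10)(9/10) = 0.81.
Weighting by the prior gives 1/4 · 0.01 = 0.0025, 1/16 · 0.04 = 0.0025, 1/16 · 0.25 = 0.015625, 1/8 · 0.49 = 0.06125, 1/4 · 0.64 = 0.16, 1/4 · 0.81 = 0.2025; with total 0.44438.
Dividing through by the total gives posterior P(r = 1 | data) = 0.0056259, P(r = 2 | data) = 0.0056259, P(r = 5 | data) = 0.035162, P(r = 7 | data) = 0.13783, P(r = 8 | data) = 0.36006, P(r = 9 | data) = 0.4557.
The predictive probability is P(purple next | data) = (9/10)(0.0056259) + (4/5)(0.0056259) + (1/2)(0.035162) + (3/10)(0.13783) + (1/5)(0.36006) + (1/10)(0.4557) = 0.18608.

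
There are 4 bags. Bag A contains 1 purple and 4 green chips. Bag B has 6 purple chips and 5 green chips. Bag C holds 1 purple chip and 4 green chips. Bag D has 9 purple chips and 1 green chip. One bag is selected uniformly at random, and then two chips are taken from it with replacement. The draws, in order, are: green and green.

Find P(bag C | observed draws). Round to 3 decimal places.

0.428

The likelihood of the observed sequence under each hypothesis: P(data | bag A) = (4/5)(4/5) = 0.64; P(data | bag B) = (5/11)(5/11) = 0.20661; P(data | bag C) = (4/5)(4/5) = 0.64; P(data | bag D) = (1/10)(1/10) = 0.01.
Weighting by the prior gives 1/4 · 0.64 = 0.16, 1/4 · 0.20661 = 0.051653, 1/4 · 0.64 = 0.16, 1/4 · 0.01 = 0.0025; summing to 0.37415.
By Bayes' rule, P(bag C | data) = (0.16) / (0.37415) = 0.42763.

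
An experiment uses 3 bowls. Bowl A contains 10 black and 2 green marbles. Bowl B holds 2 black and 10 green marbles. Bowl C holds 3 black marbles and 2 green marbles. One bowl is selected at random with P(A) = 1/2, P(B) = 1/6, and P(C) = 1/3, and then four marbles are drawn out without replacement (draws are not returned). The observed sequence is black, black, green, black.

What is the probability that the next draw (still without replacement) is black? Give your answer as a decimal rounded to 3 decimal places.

0.565

Compute the likelihood of the observed sequence for each case: P(data | bowl A) = (10/12)(9/11)(2/10)(8/9) = 4/33; P(data | bowl B) = (2/12)(1/11)(10/10)(0/9) = 0; P(data | bowl C) = (3/5)(2/4)(2/3)(1/2) = 1/10.
Multiplying each by its prior: 1/2 · 4/33 = 2/33, 1/6 · 0 = 0, 1/3 · 1/10 = 1/30; these sum to 31/330.
The posterior is then P(bowl A | data) = 20/31, P(bowl B | data) = 0, P(bowl C | data) = 11/31.
Averaging over the posterior, P(black next | data) = (7/8)(20/31) + (0)(11/31) = 35/62.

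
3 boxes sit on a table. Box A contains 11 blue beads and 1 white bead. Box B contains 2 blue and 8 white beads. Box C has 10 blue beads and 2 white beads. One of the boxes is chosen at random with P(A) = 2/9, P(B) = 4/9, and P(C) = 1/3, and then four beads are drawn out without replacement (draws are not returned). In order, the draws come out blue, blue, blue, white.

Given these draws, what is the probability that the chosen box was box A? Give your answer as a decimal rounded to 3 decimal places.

0.314

Under each hypothesis, the probability of the observed sequence is: P(data | box A) = (11/12)(10/11)(9/10)(1/9) = 1/12; P(data | box B) = (2/10)(1/9)(0/8) = 0; P(data | box C) = (10/12)(9/11)(8/10)(2/9) = 4/33.
The prior-weighted likelihoods are 2/9 · 1/12 = 1/54, 4/9 · 0 = 0, 1/3 · 4/33 = 4/99; these sum to 35/594.
By Bayes' rule, P(box A | data) = (1/54) / (35/594) = 11/35.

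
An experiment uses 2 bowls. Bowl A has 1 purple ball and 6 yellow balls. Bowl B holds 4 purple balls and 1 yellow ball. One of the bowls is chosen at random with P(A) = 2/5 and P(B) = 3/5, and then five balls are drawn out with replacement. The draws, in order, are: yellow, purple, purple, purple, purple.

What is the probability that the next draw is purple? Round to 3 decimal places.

0.798

The likelihood of the observed sequence under each hypothesis: P(data | bowl A) = (6/7)(1/7)(1/7)(1/7)(1/7) = 0.00035699; P(data | bowl B) = (1/5)(4/5)(4/5)(4/5)(4/5) = 0.08192.
Weighting by the prior gives 2/5 · 0.00035699 = 0.0001428, 3/5 · 0.08192 = 0.049152; summing to 0.049295.
The posterior is then P(bowl A | data) = 0.0028968, P(bowl B | data) = 0.9971.
The predictive probability is P(purple next | data) = (1/7)(0.0028968) + (4/5)(0.9971) = 0.7981.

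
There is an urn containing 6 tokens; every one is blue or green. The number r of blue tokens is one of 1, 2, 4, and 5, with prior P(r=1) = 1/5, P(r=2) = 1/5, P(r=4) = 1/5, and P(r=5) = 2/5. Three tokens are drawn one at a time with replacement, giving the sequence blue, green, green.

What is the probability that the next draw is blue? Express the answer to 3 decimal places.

0.408

Under each hypothesis, the probability of the observed sequence is: P(data | r = 1) = (1/6)(5/6)(5/6) = 0.11574; P(data | r = 2) = (2/6)(4/6)(4/6) = 0.14815; P(data | r = 4) = (4/6)(2/6)(2/6) = 0.074074; P(data | r = 5) = (5/6)(1/6)(1/6) = 0.023148.
Multiplying each by its prior: 1/5 · 0.11574 = 0.023148, 1/5 · 0.14815 = 0.02963, 1/5 · 0.074074 = 0.014815, 2/5 · 0.023148 = 0.0092593; summing to 0.076852.
The posterior is then P(r = 1 | data) = 0.3012, P(r = 2 | data) = 0.38554, P(r = 4 | data) = 0.19277, P(r = 5 | data) = 0.12048.
The predictive probability is P(blue next | data) = (1/6)(0.3012) + (1/3)(0.38554) + (2/3)(0.19277) + (5/6)(0.12048) = 0.40763.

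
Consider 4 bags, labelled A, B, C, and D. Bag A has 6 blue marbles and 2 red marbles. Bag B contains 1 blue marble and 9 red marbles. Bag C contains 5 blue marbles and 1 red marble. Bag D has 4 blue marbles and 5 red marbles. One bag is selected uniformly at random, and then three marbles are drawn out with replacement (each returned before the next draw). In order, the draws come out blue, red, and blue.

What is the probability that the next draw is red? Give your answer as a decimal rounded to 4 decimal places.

0.3293

Compute the likelihood of the observed sequence for each case: P(data | bag A) = (6/8)(2/8)(6/8) = 0.14062; P(data | bag B) = (1/10)(9/10)(1/10) = 0.009; P(data | bag C) = (5/6)(1/6)(5/6) = 0.11574; P(data | bag D) = (4/9)(5/9)(4/9) = 0.10974.
The prior-weighted likelihoods are 1/4 · 0.14062 = 0.035156, 1/4 · 0.009 = 0.00225, 1/4 · 0.11574 = 0.028935, 1/4 · 0.10974 = 0.027435; these sum to 0.093776.
Normalising, the posterior is P(bag A | data) = 0.37489, P(bag B | data) = 0.023993, P(bag C | data) = 0.30856, P(bag D | data) = 0.29256.
So P(red next | data) = Σ P(red next | H) P(H | data) = (1/4)(0.37489) + (9/10)(0.023993) + (1/6)(0.30856) + (5/9)(0.29256) = 0.32927.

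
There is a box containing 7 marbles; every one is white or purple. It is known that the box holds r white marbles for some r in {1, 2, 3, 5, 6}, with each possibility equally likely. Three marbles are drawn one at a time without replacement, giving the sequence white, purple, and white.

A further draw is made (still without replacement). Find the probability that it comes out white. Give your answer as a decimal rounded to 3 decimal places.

0.635

The likelihood of the observed sequence under each hypothesis: P(data | r = 1) = (1/7)(6/6)(0/5) = 0; P(data | r = 2) = (2/7)(5/6)(1/5) = 1/21; P(data | r = 3) = (3/7)(4/6)(2/5) = 4/35; P(data | r = 5) = (5/7)(2/6)(4/5) = 4/21; P(data | r = 6) = (6/7)(1/6)(5/5) = 1/7.
Weighting by the prior gives 1/5 · 0 = 0, 1/5 · 1/21 = 1/105, 1/5 · 4/35 = 4/175, 1/5 · 4/21 = 4/105, 1/5 · 1/7 = 1/35; these sum to 52/525.
Dividing through by the total gives posterior P(r = 1 | data) = 0, P(r = 2 | data) = 5/52, P(r = 3 | data) = 3/13, P(r = 5 | data) = 5/13, P(r = 6 | data) = 15/52.
Averaging over the posterior, P(white next | data) = (0)(5/52) + (1/4)(3/13) + (3/4)(5/13) + (1)(15/52) = 33/52.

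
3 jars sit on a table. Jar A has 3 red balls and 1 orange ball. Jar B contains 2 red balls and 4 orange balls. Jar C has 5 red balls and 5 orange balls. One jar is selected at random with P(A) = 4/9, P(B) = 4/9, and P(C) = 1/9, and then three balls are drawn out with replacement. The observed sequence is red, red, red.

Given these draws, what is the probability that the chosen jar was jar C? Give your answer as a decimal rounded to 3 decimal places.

0.064

The likelihood of the observed sequence under each hypothesis: P(data | jar A) = (3/4)(3/4)(3/4) = 0.42188; P(data | jar B) = (2/6)(2/6)(2/6) = 0.037037; P(data | jar C) = (5/10)(5/10)(5/10) = 0.125.
Weighting by the prior gives 4/9 · 0.42188 = 0.1875, 4/9 · 0.037037 = 0.016461, 1/9 · 0.125 = 0.013889; these sum to 0.21785.
Hence P(jar C | data) = (0.013889) / (0.21785) = 0.063754.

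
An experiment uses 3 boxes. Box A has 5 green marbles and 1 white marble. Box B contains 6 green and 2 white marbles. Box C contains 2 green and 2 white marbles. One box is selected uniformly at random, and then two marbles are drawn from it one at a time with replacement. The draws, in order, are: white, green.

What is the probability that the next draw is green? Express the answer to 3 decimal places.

0.662

Compute the likelihood of the observed sequence for each case: P(data | box A) = (1/6)(5/6) = 5/36; P(data | box B) = (2/8)(6/8) = 3/16; P(data | box C) = (2/4)(2/4) = 1/4.
The prior-weighted likelihoods are 1/3 · 5/36 = 5/108, 1/3 · 3/16 = 1/16, 1/3 · 1/4 = 1/12; with total 83/432.
Dividing through by the total gives posterior P(box A | data) = 20/83, P(box B | data) = 27/83, P(box C | data) = 36/83.
Averaging over the posterior, P(green next | data) = (5/6)(20/83) + (3/4)(27/83) + (1/2)(36/83) = 659/996.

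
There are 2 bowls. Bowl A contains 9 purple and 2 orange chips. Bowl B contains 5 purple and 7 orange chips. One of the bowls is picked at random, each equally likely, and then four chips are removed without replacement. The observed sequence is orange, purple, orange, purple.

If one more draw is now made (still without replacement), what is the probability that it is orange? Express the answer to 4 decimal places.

For each hypothesis, P(data | H) works out to: P(data | bowl A) = (2/11)(9/10)(1/9)(8/8) = 1/55; P(data | bowl B) = (7/12)(5/11)(6/10)(4/9) = 7/99.
Weighting by the prior gives 1/2 · 1/55 = 1/110, 1/2 · 7/99 = 7/198; with total 2/45.
The posterior is then P(bowl A | data) = 9/44, P(bowl B | data) = 35/44.
So P(orange next | data) = Σ P(orange next | H) P(H | data) = (0)(9/44) + (5/8)(35/44) = 175/352.

0.4972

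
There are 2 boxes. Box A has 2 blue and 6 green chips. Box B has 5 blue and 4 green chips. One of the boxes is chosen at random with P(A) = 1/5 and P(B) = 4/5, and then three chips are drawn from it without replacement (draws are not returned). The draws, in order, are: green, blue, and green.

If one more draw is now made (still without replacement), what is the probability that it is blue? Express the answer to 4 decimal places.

0.5394

Under each hypothesis, the probability of the observed sequence is: P(data | box A) = (6/8)(2/7)(5/6) = 5/28; P(data | box B) = (4/9)(5/8)(3/7) = 5/42.
Multiplying each by its prior: 1/5 · 5/28 = 1/28, 4/5 · 5/42 = 2/21; with total 11/84.
Normalising, the posterior is P(box A | data) = 3/11, P(box B | data) = 8/11.
The predictive probability is P(blue next | data) = (1/5)(3/11) + (2/3)(8/11) = 89/165.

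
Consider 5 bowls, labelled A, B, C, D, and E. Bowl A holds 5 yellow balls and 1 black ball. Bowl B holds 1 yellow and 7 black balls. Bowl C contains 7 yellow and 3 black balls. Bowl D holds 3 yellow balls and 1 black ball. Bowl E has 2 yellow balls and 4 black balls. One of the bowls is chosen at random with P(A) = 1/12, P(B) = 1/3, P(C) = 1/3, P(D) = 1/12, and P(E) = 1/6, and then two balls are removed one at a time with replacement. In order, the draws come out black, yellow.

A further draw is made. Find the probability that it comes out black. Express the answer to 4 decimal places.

For each hypothesis, P(data | H) works out to: P(data | bowl A) = (1/6)(5/6) = 0.13889; P(data | bowl B) = (7/8)(1/8) = 0.10938; P(data | bowl C) = (3/10)(7/10) = 0.21; P(data | bowl D) = (1/4)(3/4) = 0.1875; P(data | bowl E) = (4/6)(2/6) = 0.22222.
Multiplying each by its prior: 1/12 · 0.13889 = 0.011574, 1/3 · 0.10938 = 0.036458, 1/3 · 0.21 = 0.07, 1/12 · 0.1875 = 0.015625, 1/6 · 0.22222 = 0.037037; these sum to 0.17069.
Dividing through by the total gives posterior P(bowl A | data) = 0.067806, P(bowl B | data) = 0.21359, P(bowl C | data) = 0.41009, P(bowl D | data) = 0.091538, P(bowl E | data) = 0.21698.
Averaging over the posterior, P(black next | data) = (1/6)(0.067806) + (7/8)(0.21359) + (3/10)(0.41009) + (1/4)(0.091538) + (2/3)(0.21698) = 0.48875.

0.4888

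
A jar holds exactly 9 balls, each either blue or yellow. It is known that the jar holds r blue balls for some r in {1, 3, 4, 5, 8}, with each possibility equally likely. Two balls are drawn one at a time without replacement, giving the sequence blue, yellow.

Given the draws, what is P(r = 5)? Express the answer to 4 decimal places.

Under each hypothesis, the probability of the observed sequence is: P(data | r = 1) = (1/9)(8/8) = 1/9; P(data | r = 3) = (3/9)(6/8) = 1/4; P(data | r = 4) = (4/9)(5/8) = 5/18; P(data | r = 5) = (5/9)(4/8) = 5/18; P(data | r = 8) = (8/9)(1/8) = 1/9.
The prior-weighted likelihoods are 1/5 · 1/9 = 1/45, 1/5 · 1/4 = 1/20, 1/5 · 5/18 = 1/18, 1/5 · 5/18 = 1/18, 1/5 · 1/9 = 1/45; with total 37/180.
By Bayes' rule, P(r = 5 | data) = (1/18) / (37/180) = 10/37.

0.2703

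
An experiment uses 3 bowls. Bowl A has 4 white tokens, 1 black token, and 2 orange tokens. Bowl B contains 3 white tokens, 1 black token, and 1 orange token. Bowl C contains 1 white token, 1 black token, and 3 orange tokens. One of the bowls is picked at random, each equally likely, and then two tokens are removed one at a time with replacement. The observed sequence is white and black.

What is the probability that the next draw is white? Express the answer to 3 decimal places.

0.524

Under each hypothesis, the probability of the observed sequence is: P(data | bowl A) = (4/7)(1/7) = 0.081633; P(data | bowl B) = (3/5)(1/5) = 0.12; P(data | bowl C) = (1/5)(1/5) = 0.04.
Weighting by the prior gives 1/3 · 0.081633 = 0.027211, 1/3 · 0.12 = 0.04, 1/3 · 0.04 = 0.013333; with total 0.080544.
Dividing through by the total gives posterior P(bowl A | data) = 0.33784, P(bowl B | data) = 0.49662, P(bowl C | data) = 0.16554.
So P(white next | data) = Σ P(white next | H) P(H | data) = (4/7)(0.33784) + (3/5)(0.49662) + (1/5)(0.16554) = 0.52413.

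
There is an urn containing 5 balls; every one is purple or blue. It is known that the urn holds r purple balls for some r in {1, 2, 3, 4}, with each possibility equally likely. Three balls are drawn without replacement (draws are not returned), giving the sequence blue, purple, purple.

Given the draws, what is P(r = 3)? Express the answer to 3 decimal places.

0.400

For each hypothesis, P(data | H) works out to: P(data | r = 1) = (4/5)(1/4)(0/3) = 0; P(data | r = 2) = (3/5)(2/4)(1/3) = 1/10; P(data | r = 3) = (2/5)(3/4)(2/3) = 1/5; P(data | r = 4) = (1/5)(4/4)(3/3) = 1/5.
Multiplying each by its prior: 1/4 · 0 = 0, 1/4 · 1/10 = 1/40, 1/4 · 1/5 = 1/20, 1/4 · 1/5 = 1/20; these sum to 1/8.
Hence P(r = 3 | data) = (1/20) / (1/8) = 2/5.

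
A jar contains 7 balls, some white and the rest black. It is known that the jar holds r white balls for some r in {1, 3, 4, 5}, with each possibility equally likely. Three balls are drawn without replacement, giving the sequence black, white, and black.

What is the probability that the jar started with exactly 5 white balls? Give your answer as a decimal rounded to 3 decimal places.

For each hypothesis, P(data | H) works out to: P(data | r = 1) = (6/7)(1/6)(5/5) = 1/7; P(data | r = 3) = (4/7)(3/6)(3/5) = 6/35; P(data | r = 4) = (3/7)(4/6)(2/5) = 4/35; P(data | r = 5) = (2/7)(5/6)(1/5) = 1/21.
The prior-weighted likelihoods are 1/4 · 1/7 = 1/28, 1/4 · 6/35 = 3/70, 1/4 · 4/35 = 1/35, 1/4 · 1/21 = 1/84; these sum to 5/42.
Therefore the posterior P(r = 5 | data) = (1/84) / (5/42) = 1/10.

0.100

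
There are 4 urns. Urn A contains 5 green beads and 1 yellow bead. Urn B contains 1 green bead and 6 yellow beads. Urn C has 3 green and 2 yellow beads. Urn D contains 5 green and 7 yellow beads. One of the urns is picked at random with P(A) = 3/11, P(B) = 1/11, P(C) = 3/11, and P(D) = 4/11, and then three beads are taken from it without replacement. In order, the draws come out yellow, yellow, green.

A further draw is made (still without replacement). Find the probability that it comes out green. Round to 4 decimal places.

0.5400

For each hypothesis, P(data | H) works out to: P(data | urn A) = (1/6)(0/5) = 0; P(data | urn B) = (6/7)(5/6)(1/5) = 0.14286; P(data | urn C) = (2/5)(1/4)(3/3) = 0.1; P(data | urn D) = (7/12)(6/11)(5/10) = 0.15909.
Multiplying each by its prior: 3/11 · 0 = 0, 1/11 · 0.14286 = 0.012987, 3/11 · 0.1 = 0.027273, 4/11 · 0.15909 = 0.057851; summing to 0.098111.
Dividing through by the total gives posterior P(urn A | data) = 0, P(urn B | data) = 0.13237, P(urn C | data) = 0.27798, P(urn D | data) = 0.58965.
So P(green next | data) = Σ P(green next | H) P(H | data) = (0)(0.13237) + (1)(0.27798) + (4/9)(0.58965) = 0.54005.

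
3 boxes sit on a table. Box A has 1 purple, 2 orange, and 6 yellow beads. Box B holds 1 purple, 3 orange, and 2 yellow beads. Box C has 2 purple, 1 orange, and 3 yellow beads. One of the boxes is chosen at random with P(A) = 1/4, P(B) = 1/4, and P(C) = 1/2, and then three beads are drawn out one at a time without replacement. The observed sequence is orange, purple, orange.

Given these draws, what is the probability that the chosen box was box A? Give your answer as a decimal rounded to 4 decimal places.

0.0735

The likelihood of the observed sequence under each hypothesis: P(data | box A) = (2/9)(1/8)(1/7) = 0.0039683; P(data | box B) = (3/6)(1/5)(2/4) = 0.05; P(data | box C) = (1/6)(2/5)(0/4) = 0.
Multiplying each by its prior: 1/4 · 0.0039683 = 0.00099206, 1/4 · 0.05 = 0.0125, 1/2 · 0 = 0; these sum to 0.013492.
Therefore the posterior P(box A | data) = (0.00099206) / (0.013492) = 0.073529.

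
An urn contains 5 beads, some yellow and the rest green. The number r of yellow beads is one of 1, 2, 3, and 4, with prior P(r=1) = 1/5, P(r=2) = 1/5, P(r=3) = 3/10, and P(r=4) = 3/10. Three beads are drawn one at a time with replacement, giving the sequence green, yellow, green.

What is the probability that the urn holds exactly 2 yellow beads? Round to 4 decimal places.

Compute the likelihood of the observed sequence for each case: P(data | r = 1) = (4/5)(1/5)(4/5) = 16/125; P(data | r = 2) = (3/5)(2/5)(3/5) = 18/125; P(data | r = 3) = (2/5)(3/5)(2/5) = 12/125; P(data | r = 4) = (1/5)(4/5)(1/5) = 4/125.
The prior-weighted likelihoods are 1/5 · 16/125 = 16/625, 1/5 · 18/125 = 18/625, 3/10 · 12/125 = 18/625, 3/10 · 4/125 = 6/625; these sum to 58/625.
Hence P(r = 2 | data) = (18/625) / (58/625) = 9/29.

0.3103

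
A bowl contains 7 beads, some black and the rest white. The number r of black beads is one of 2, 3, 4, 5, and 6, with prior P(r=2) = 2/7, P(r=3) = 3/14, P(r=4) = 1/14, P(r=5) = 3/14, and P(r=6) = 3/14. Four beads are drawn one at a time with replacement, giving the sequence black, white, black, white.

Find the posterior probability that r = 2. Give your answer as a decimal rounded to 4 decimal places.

Under each hypothesis, the probability of the observed sequence is: P(data | r = 2) = (2/7)(5/7)(2/7)(5/7) = 0.041649; P(data | r = 3) = (3/7)(4/7)(3/7)(4/7) = 0.059975; P(data | r = 4) = (4/7)(3/7)(4/7)(3/7) = 0.059975; P(data | r = 5) = (5/7)(2/7)(5/7)(2/7) = 0.041649; P(data | r = 6) = (6/7)(1/7)(6/7)(1/7) = 0.014994.
Weighting by the prior gives 2/7 · 0.041649 = 0.0119, 3/14 · 0.059975 = 0.012852, 1/14 · 0.059975 = 0.0042839, 3/14 · 0.041649 = 0.0089249, 3/14 · 0.014994 = 0.0032129; with total 0.041173.
Hence P(r = 2 | data) = (0.0119) / (0.041173) = 0.28902.

0.2890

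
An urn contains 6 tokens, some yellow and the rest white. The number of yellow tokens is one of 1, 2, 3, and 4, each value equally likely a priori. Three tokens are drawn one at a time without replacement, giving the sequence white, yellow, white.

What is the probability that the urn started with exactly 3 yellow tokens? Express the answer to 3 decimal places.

0.257

For each hypothesis, P(data | H) works out to: P(data | r = 1) = (5/6)(1/5)(4/4) = 1/6; P(data | r = 2) = (4/6)(2/5)(3/4) = 1/5; P(data | r = 3) = (3/6)(3/5)(2/4) = 3/20; P(data | r = 4) = (2/6)(4/5)(1/4) = 1/15.
The prior-weighted likelihoods are 1/4 · 1/6 = 1/24, 1/4 · 1/5 = 1/20, 1/4 · 3/20 = 3/80, 1/4 · 1/15 = 1/60; these sum to 7/48.
Therefore the posterior P(r = 3 | data) = (3/80) / (7/48) = 9/35.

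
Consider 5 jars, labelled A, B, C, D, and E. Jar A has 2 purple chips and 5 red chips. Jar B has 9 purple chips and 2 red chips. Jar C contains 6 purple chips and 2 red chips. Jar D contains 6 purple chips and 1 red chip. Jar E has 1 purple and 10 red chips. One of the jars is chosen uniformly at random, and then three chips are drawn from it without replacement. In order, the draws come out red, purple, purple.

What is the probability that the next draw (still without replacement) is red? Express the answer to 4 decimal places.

0.1973

For each hypothesis, P(data | H) works out to: P(data | jar A) = (5/7)(2/6)(1/5) = 0.047619; P(data | jar B) = (2/11)(9/10)(8/9) = 0.14545; P(data | jar C) = (2/8)(6/7)(5/6) = 0.17857; P(data | jar D) = (1/7)(6/6)(5/5) = 0.14286; P(data | jar E) = (10/11)(1/10)(0/9) = 0.
The prior-weighted likelihoods are 1/5 · 0.047619 = 0.0095238, 1/5 · 0.14545 = 0.029091, 1/5 · 0.17857 = 0.035714, 1/5 · 0.14286 = 0.028571, 1/5 · 0 = 0; with total 0.1029.
The posterior is then P(jar A | data) = 0.092554, P(jar B | data) = 0.28271, P(jar C | data) = 0.34708, P(jar D | data) = 0.27766, P(jar E | data) = 0.
Averaging over the posterior, P(red next | data) = (1)(0.092554) + (1/8)(0.28271) + (1/5)(0.34708) + (0)(0.27766) = 0.19731.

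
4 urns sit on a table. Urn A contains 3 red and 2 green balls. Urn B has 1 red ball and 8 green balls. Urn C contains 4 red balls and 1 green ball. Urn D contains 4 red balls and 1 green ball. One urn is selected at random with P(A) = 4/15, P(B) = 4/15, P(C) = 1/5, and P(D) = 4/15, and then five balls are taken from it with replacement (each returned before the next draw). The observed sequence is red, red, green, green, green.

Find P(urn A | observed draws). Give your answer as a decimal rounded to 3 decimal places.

For each hypothesis, P(data | H) works out to: P(data | urn A) = (3/5)(3/5)(2/5)(2/5)(2/5) = 0.02304; P(data | urn B) = (1/9)(1/9)(8/9)(8/9)(8/9) = 0.0086708; P(data | urn C) = (4/5)(4/5)(1/5)(1/5)(1/5) = 0.00512; P(data | urn D) = (4/5)(4/5)(1/5)(1/5)(1/5) = 0.00512.
Multiplying each by its prior: 4/15 · 0.02304 = 0.006144, 4/15 · 0.0086708 = 0.0023122, 1/5 · 0.00512 = 0.001024, 4/15 · 0.00512 = 0.0013653; these sum to 0.010846.
Hence P(urn A | data) = (0.006144) / (0.010846) = 0.5665.

0.567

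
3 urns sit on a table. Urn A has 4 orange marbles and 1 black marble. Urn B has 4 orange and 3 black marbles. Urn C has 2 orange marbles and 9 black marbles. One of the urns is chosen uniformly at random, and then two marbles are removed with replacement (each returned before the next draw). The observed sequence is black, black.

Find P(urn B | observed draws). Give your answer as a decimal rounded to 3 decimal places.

0.206

Compute the likelihood of the observed sequence for each case: P(data | urn A) = (1/5)(1/5) = 0.04; P(data | urn B) = (3/7)(3/7) = 0.18367; P(data | urn C) = (9/11)(9/11) = 0.66942.
The prior-weighted likelihoods are 1/3 · 0.04 = 0.013333, 1/3 · 0.18367 = 0.061224, 1/3 · 0.66942 = 0.22314; these sum to 0.2977.
Hence P(urn B | data) = (0.061224) / (0.2977) = 0.20566.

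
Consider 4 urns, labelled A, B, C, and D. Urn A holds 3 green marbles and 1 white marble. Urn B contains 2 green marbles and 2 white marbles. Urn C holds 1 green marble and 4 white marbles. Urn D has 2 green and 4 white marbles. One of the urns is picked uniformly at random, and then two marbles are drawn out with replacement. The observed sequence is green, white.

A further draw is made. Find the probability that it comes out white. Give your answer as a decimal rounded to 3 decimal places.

For each hypothesis, P(data | H) works out to: P(data | urn A) = (3/4)(1/4) = 0.1875; P(data | urn B) = (2/4)(2/4) = 0.25; P(data | urn C) = (1/5)(4/5) = 0.16; P(data | urn D) = (2/6)(4/6) = 0.22222.
The prior-weighted likelihoods are 1/4 · 0.1875 = 0.046875, 1/4 · 0.25 = 0.0625, 1/4 · 0.16 = 0.04, 1/4 · 0.22222 = 0.055556; these sum to 0.20493.
Normalising, the posterior is P(urn A | data) = 0.22874, P(urn B | data) = 0.30498, P(urn C | data) = 0.19519, P(urn D | data) = 0.27109.
Averaging over the posterior, P(white next | data) = (1/4)(0.22874) + (1/2)(0.30498) + (4/5)(0.19519) + (2/3)(0.27109) = 0.54655.

0.547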